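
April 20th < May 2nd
True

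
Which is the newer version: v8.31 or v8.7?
v8.31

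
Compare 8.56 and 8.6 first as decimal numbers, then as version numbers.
As decimals: 8.56 < 8.6. As versions: v8.56 > v8.6 (minor version 56 > 6).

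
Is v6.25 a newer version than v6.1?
Yes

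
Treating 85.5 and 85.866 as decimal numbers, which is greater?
85.866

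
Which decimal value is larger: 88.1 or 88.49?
88.49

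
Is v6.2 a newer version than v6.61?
No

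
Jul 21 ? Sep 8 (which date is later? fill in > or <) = <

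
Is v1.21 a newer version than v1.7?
Yes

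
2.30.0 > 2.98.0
False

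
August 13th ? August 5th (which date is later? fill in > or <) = >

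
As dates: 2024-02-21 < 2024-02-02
False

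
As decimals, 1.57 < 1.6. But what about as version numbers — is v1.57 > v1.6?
True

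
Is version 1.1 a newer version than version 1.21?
No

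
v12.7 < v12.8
True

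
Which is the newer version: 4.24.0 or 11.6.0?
11.6.0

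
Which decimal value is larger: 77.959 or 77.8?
77.959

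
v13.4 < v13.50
True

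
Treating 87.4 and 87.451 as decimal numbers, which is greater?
87.451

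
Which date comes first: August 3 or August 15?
August 3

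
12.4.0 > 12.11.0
False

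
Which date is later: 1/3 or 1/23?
1/23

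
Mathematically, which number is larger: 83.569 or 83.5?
83.569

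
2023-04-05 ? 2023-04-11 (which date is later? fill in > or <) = <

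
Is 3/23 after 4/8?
No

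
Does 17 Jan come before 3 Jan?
No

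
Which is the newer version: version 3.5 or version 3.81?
version 3.81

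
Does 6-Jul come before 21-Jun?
No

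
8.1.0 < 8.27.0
True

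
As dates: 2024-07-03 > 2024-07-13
False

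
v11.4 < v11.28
True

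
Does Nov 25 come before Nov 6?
No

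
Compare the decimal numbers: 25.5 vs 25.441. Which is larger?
25.5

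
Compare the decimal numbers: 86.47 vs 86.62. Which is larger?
86.62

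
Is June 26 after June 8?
Yes. Day 26 comes after day 8 in June — this is a date comparison, not a decimal one (the decimal 6.26 would be smaller than 6.8).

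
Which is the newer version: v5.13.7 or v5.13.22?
v5.13.22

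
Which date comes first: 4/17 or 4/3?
4/3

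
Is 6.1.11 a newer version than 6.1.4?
Yes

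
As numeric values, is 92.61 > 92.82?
False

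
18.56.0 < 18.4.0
False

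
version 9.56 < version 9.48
False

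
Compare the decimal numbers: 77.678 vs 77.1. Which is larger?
77.678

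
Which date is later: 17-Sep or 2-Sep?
17-Sep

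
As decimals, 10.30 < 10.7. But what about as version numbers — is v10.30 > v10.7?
True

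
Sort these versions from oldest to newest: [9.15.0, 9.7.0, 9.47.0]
[9.7.0, 9.15.0, 9.47.0]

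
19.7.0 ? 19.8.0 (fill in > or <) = <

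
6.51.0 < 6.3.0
False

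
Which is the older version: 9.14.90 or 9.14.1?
9.14.1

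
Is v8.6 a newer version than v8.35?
No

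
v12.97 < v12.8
False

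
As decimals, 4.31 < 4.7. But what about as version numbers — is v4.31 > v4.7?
True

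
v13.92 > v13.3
True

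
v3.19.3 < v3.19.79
True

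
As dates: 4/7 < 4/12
True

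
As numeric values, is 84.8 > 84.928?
False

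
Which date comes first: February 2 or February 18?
February 2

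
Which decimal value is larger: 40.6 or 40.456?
40.6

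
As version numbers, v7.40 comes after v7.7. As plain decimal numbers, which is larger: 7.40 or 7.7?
7.7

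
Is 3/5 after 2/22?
Yes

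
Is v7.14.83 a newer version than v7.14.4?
Yes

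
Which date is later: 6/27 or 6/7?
6/27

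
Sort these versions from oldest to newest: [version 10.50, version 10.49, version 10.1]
[version 10.1, version 10.49, version 10.50]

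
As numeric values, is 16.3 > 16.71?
False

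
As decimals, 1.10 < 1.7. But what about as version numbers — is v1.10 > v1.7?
True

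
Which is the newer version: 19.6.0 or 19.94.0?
19.94.0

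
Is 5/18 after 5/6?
Yes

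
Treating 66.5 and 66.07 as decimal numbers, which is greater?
66.5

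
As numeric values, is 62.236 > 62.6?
False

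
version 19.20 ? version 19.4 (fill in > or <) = >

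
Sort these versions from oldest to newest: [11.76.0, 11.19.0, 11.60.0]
[11.19.0, 11.60.0, 11.76.0]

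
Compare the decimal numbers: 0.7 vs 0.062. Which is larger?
0.7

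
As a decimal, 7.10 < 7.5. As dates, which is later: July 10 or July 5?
July 10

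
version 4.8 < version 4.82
True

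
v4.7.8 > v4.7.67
False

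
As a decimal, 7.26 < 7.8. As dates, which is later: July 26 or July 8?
July 26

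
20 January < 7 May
True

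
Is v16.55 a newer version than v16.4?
Yes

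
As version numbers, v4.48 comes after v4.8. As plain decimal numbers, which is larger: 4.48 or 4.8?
4.8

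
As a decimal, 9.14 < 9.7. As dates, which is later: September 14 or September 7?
September 14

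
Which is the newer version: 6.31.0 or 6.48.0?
6.48.0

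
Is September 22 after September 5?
Yes. Day 22 comes after day 5 in September — this is a date comparison, not a decimal one (the decimal 9.22 would be smaller than 9.5).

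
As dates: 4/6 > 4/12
False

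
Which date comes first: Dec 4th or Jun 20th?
Jun 20th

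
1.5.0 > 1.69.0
False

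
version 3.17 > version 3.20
False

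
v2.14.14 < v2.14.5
False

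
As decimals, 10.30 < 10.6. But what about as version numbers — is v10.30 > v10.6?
True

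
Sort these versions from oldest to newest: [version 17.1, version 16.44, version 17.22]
[version 16.44, version 17.1, version 17.22]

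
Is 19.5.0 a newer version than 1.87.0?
Yes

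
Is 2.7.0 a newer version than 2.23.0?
No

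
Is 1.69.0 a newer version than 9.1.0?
No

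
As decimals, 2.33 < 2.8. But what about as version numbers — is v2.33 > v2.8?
True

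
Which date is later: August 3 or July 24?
August 3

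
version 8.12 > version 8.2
True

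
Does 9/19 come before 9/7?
No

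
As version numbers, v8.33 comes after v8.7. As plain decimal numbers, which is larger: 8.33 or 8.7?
8.7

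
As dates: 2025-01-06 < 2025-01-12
True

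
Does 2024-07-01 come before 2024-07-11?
Yes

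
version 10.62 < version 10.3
False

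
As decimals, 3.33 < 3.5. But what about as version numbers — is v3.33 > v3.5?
True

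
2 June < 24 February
False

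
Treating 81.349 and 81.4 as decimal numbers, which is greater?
81.4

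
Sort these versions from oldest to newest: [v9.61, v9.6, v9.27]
[v9.6, v9.27, v9.61]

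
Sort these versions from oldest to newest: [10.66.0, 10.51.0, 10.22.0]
[10.22.0, 10.51.0, 10.66.0]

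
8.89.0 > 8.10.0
True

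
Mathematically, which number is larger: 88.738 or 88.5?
88.738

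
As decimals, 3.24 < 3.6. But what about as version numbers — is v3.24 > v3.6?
True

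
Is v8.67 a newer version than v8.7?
Yes. Version numbers are compared segment by segment as integers, not as decimals: minor version 67 > 7, so v8.67 > v8.7 (even though the decimal 8.67 < 8.7).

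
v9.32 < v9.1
False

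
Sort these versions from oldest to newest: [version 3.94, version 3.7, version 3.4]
[version 3.4, version 3.7, version 3.94]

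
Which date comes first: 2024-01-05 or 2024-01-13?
2024-01-05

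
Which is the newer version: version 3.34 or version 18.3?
version 18.3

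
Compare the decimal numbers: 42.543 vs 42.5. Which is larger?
42.543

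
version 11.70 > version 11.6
True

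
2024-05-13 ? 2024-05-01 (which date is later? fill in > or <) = >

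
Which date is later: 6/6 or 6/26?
6/26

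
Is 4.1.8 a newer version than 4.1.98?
No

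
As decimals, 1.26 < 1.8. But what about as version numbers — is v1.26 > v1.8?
True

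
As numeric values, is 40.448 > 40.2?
True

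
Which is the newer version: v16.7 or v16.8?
v16.8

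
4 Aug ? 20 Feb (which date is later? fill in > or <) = >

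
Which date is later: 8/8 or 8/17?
8/17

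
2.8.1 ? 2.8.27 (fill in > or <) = <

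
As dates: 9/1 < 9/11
True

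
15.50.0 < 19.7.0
True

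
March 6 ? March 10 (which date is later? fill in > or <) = <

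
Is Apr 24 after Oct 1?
No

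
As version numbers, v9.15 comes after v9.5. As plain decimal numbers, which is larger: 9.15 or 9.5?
9.5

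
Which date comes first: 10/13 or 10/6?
10/6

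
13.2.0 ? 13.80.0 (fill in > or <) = <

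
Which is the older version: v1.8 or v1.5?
v1.5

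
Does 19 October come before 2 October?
No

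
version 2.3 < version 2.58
True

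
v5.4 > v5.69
False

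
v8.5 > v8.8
False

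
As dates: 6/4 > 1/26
True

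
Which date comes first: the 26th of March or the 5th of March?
the 5th of March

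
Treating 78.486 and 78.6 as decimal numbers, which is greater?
78.6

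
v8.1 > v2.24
True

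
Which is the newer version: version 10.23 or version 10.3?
version 10.23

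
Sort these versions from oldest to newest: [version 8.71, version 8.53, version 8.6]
[version 8.6, version 8.53, version 8.71]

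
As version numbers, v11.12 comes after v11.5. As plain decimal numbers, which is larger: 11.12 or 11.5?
11.5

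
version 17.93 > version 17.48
True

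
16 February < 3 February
False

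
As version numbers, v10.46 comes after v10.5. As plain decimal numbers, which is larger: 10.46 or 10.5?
10.5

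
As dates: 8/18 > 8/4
True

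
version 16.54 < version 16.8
False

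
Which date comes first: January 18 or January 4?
January 4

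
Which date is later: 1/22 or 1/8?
1/22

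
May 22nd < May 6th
False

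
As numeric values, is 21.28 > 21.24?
True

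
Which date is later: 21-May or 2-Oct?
2-Oct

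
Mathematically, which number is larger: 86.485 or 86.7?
86.7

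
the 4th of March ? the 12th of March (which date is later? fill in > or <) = <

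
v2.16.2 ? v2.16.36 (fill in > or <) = <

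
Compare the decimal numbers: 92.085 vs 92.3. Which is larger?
92.3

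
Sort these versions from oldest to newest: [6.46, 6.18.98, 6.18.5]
[6.18.5, 6.18.98, 6.46]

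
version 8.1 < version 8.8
True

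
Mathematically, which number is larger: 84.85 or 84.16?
84.85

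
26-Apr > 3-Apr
True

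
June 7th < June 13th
True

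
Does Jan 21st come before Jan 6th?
No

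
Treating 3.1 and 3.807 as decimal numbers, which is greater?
3.807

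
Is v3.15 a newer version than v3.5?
Yes. Version numbers are compared segment by segment as integers, not as decimals: minor version 15 > 5, so v3.15 > v3.5 (even though the decimal 3.15 < 3.5).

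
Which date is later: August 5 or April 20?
August 5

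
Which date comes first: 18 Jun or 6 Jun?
6 Jun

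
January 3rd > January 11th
False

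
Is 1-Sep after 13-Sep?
No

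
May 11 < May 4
False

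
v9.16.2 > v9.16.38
False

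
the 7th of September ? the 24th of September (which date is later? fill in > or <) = <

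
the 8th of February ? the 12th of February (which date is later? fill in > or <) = <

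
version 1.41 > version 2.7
False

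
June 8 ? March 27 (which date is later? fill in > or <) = >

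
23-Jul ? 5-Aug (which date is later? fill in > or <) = <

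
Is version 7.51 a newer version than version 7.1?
Yes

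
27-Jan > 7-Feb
False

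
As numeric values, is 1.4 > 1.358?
True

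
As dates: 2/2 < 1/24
False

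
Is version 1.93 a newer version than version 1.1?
Yes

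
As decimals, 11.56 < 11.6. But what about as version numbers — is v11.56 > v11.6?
True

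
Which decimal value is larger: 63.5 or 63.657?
63.657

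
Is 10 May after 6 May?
Yes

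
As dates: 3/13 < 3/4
False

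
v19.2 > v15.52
True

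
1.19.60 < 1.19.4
False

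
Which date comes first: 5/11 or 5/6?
5/6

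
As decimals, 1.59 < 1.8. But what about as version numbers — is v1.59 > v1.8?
True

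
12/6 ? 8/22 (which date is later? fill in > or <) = >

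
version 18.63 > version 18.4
True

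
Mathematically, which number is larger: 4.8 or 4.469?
4.8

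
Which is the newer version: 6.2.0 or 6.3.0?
6.3.0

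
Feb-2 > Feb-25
False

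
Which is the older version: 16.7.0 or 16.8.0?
16.7.0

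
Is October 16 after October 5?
Yes. Day 16 comes after day 5 in October — this is a date comparison, not a decimal one (the decimal 10.16 would be smaller than 10.5).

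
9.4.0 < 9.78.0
True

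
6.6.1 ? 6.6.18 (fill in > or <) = <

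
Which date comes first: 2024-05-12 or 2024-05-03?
2024-05-03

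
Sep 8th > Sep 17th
False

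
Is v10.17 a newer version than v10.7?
Yes. Version numbers are compared segment by segment as integers, not as decimals: minor version 17 > 7, so v10.17 > v10.7 (even though the decimal 10.17 < 10.7).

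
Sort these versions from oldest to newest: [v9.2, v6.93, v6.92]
[v6.92, v6.93, v9.2]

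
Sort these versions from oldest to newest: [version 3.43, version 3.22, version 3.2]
[version 3.2, version 3.22, version 3.43]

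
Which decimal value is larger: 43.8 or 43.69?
43.8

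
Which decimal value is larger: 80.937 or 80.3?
80.937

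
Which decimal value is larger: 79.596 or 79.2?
79.596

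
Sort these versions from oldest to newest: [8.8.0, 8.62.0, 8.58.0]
[8.8.0, 8.58.0, 8.62.0]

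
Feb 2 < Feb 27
True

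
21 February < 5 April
True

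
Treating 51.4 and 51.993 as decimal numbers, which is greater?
51.993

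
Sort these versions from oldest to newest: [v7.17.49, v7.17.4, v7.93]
[v7.17.4, v7.17.49, v7.93]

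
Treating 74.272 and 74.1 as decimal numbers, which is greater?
74.272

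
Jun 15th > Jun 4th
True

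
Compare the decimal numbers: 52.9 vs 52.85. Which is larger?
52.9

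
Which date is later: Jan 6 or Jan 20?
Jan 20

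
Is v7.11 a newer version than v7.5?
Yes. Version numbers are compared segment by segment as integers, not as decimals: minor version 11 > 5, so v7.11 > v7.5 (even though the decimal 7.11 < 7.5).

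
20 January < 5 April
True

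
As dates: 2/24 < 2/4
False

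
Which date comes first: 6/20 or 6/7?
6/7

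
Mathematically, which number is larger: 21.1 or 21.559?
21.559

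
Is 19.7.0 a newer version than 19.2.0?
Yes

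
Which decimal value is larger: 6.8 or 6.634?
6.8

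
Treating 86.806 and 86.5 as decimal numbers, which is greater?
86.806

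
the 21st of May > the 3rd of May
True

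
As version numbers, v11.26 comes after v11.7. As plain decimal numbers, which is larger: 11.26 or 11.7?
11.7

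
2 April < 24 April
True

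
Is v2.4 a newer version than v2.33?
No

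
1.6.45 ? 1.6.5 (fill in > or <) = >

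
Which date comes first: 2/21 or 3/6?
2/21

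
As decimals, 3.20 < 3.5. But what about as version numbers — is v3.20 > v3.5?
True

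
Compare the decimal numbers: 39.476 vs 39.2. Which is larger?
39.476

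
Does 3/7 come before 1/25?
No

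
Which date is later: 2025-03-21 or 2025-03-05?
2025-03-21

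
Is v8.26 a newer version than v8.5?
Yes. Version numbers are compared segment by segment as integers, not as decimals: minor version 26 > 5, so v8.26 > v8.5 (even though the decimal 8.26 < 8.5).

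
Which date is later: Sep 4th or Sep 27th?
Sep 27th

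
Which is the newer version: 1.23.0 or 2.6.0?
2.6.0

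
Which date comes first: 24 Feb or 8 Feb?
8 Feb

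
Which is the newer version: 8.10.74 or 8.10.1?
8.10.74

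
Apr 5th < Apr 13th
True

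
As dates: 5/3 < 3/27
False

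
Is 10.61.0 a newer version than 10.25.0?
Yes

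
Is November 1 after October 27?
Yes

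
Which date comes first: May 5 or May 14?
May 5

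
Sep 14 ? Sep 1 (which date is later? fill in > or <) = >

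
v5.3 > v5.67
False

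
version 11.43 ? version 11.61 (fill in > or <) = <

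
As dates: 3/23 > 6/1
False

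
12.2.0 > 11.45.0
True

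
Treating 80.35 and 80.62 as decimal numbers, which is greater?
80.62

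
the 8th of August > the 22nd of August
False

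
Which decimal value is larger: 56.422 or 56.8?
56.8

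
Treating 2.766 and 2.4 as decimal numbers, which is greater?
2.766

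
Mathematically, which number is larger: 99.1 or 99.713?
99.713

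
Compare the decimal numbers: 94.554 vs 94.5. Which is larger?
94.554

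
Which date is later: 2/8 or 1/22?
2/8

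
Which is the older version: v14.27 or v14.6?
v14.6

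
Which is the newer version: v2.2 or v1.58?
v2.2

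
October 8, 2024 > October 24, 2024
False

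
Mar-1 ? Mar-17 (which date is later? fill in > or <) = <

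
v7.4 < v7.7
True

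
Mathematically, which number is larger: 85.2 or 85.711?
85.711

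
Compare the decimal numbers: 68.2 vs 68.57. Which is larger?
68.57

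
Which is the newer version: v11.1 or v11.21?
v11.21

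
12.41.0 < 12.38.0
False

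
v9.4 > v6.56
True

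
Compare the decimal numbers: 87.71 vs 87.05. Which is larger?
87.71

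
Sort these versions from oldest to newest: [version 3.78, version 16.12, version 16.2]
[version 3.78, version 16.2, version 16.12]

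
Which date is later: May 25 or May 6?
May 25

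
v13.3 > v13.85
False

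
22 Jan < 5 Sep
True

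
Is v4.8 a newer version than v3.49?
Yes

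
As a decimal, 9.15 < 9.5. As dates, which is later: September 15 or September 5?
September 15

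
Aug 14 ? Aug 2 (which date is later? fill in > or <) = >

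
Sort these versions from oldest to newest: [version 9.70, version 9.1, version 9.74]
[version 9.1, version 9.70, version 9.74]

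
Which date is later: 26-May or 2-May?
26-May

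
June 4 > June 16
False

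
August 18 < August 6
False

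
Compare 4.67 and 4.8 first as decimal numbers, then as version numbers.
As decimals: 4.67 < 4.8. As versions: v4.67 > v4.8 (minor version 67 > 8).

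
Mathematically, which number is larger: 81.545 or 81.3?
81.545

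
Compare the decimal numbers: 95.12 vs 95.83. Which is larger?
95.83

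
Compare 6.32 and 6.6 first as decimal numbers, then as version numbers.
As decimals: 6.32 < 6.6. As versions: v6.32 > v6.6 (minor version 32 > 6).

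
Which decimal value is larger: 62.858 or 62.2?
62.858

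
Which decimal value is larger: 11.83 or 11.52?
11.83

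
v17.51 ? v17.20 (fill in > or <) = >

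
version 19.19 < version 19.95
True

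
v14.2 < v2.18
False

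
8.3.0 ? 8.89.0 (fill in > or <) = <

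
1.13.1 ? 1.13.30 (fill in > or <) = <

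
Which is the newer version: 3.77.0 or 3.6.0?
3.77.0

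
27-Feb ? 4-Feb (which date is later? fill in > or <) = >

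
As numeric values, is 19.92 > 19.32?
True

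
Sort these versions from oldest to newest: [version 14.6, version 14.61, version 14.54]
[version 14.6, version 14.54, version 14.61]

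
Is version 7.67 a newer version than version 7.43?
Yes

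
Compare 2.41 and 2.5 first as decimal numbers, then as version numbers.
As decimals: 2.41 < 2.5. As versions: v2.41 > v2.5 (minor version 41 > 5).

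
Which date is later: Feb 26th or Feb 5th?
Feb 26th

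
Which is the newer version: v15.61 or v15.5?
v15.61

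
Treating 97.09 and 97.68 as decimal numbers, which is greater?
97.68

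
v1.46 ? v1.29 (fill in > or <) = >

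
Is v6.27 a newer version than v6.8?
Yes. Version numbers are compared segment by segment as integers, not as decimals: minor version 27 > 8, so v6.27 > v6.8 (even though the decimal 6.27 < 6.8).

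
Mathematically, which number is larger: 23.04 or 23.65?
23.65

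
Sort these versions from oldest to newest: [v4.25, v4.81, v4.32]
[v4.25, v4.32, v4.81]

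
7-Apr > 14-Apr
False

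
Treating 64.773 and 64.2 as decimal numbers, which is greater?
64.773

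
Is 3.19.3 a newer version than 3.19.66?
No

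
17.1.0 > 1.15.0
True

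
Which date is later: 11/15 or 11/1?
11/15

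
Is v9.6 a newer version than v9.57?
No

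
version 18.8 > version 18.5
True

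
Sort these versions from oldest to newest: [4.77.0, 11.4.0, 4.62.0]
[4.62.0, 4.77.0, 11.4.0]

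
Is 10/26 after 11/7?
No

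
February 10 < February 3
False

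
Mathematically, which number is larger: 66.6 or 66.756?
66.756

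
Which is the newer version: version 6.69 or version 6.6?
version 6.69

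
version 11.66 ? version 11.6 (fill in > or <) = >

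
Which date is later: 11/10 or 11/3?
11/10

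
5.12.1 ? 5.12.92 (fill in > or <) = <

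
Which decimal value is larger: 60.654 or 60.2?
60.654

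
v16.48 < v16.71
True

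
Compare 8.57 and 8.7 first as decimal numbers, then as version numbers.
As decimals: 8.57 < 8.7. As versions: v8.57 > v8.7 (minor version 57 > 7).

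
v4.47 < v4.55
True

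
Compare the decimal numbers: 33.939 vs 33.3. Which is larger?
33.939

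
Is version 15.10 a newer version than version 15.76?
No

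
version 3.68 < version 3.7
False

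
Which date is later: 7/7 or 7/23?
7/23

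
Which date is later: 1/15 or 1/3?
1/15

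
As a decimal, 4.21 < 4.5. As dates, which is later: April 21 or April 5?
April 21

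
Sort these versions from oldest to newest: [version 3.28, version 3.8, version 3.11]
[version 3.8, version 3.11, version 3.28]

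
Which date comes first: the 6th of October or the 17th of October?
the 6th of October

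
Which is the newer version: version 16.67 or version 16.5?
version 16.67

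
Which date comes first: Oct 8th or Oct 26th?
Oct 8th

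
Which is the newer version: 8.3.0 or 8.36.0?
8.36.0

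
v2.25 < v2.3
False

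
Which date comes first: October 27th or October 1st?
October 1st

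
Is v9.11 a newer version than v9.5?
Yes. Version numbers are compared segment by segment as integers, not as decimals: minor version 11 > 5, so v9.11 > v9.5 (even though the decimal 9.11 < 9.5).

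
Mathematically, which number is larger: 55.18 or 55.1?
55.18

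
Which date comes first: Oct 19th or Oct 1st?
Oct 1st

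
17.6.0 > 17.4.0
True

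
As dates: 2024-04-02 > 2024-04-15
False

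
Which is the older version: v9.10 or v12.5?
v9.10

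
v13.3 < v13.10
True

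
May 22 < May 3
False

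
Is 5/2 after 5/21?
No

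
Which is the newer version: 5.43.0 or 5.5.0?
5.43.0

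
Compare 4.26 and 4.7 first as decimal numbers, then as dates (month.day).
As decimals: 4.26 < 4.7. As dates: 4/26 is later than 4/7 (day 26 > day 7).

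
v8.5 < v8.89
True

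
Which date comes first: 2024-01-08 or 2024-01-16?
2024-01-08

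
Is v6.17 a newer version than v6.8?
Yes. Version numbers are compared segment by segment as integers, not as decimals: minor version 17 > 8, so v6.17 > v6.8 (even though the decimal 6.17 < 6.8).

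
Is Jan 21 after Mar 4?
No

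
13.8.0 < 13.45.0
True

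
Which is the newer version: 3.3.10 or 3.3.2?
3.3.10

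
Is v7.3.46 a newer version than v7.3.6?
Yes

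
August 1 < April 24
False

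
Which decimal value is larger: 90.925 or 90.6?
90.925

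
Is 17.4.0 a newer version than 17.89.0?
No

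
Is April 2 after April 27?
No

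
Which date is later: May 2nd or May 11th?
May 11th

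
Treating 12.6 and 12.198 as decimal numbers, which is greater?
12.6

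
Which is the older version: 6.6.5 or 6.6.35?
6.6.5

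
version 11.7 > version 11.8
False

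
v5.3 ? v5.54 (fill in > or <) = <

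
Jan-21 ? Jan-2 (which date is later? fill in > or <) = >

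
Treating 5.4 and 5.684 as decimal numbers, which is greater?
5.684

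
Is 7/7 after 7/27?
No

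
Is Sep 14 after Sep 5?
Yes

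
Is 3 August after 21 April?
Yes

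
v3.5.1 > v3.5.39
False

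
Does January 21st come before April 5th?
Yes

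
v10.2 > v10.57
False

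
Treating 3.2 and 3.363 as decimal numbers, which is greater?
3.363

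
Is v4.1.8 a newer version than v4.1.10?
No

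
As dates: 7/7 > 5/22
True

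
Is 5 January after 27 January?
No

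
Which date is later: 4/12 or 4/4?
4/12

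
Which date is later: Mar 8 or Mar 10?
Mar 10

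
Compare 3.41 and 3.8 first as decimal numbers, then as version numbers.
As decimals: 3.41 < 3.8. As versions: v3.41 > v3.8 (minor version 41 > 8).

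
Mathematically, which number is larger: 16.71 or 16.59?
16.71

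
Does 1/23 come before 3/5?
Yes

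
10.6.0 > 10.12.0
False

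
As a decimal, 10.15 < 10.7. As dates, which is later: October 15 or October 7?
October 15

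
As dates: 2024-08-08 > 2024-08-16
False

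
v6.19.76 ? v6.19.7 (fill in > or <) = >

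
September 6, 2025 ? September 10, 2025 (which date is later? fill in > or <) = <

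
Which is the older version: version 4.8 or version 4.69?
version 4.8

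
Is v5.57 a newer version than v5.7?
Yes. Version numbers are compared segment by segment as integers, not as decimals: minor version 57 > 7, so v5.57 > v5.7 (even though the decimal 5.57 < 5.7).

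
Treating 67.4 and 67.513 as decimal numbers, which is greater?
67.513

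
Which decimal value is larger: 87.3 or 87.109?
87.3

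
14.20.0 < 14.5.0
False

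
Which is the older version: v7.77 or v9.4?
v7.77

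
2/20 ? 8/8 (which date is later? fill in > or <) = <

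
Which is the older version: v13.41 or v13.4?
v13.4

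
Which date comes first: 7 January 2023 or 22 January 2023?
7 January 2023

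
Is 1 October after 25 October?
No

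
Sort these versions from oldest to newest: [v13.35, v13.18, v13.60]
[v13.18, v13.35, v13.60]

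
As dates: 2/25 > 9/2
False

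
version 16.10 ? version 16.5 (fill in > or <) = >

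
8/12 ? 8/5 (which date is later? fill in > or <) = >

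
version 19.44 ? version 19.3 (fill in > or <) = >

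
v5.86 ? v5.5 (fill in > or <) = >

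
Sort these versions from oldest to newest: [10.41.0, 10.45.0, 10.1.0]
[10.1.0, 10.41.0, 10.45.0]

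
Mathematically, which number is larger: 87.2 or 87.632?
87.632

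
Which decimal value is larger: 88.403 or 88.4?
88.403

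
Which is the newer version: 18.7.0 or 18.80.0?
18.80.0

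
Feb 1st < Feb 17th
True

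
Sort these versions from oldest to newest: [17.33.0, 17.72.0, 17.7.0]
[17.7.0, 17.33.0, 17.72.0]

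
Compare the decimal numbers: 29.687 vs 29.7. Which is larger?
29.7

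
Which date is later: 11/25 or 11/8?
11/25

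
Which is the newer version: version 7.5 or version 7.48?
version 7.48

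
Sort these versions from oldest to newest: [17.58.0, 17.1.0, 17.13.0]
[17.1.0, 17.13.0, 17.58.0]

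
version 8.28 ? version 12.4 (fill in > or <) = <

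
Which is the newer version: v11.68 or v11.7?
v11.68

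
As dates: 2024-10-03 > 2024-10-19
False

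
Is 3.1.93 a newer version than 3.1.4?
Yes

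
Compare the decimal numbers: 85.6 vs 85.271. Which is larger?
85.6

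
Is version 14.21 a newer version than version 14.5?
Yes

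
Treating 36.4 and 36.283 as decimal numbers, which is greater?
36.4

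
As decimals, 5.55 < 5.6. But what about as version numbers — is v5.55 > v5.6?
True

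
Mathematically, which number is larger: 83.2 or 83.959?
83.959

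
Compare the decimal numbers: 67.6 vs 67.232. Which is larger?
67.6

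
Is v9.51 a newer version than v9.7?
Yes. Version numbers are compared segment by segment as integers, not as decimals: minor version 51 > 7, so v9.51 > v9.7 (even though the decimal 9.51 < 9.7).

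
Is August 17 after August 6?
Yes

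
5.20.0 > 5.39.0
False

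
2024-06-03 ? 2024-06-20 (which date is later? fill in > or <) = <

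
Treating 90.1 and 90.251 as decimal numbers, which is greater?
90.251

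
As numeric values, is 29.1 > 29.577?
False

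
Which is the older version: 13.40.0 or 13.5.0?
13.5.0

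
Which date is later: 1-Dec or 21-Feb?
1-Dec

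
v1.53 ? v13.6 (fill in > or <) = <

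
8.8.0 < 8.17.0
True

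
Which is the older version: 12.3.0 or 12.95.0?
12.3.0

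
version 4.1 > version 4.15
False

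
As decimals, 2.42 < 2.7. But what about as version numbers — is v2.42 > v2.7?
True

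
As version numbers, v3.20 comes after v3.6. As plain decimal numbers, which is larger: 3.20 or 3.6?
3.6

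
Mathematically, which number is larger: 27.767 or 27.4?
27.767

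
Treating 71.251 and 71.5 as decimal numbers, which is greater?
71.5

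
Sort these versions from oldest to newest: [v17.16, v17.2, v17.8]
[v17.2, v17.8, v17.16]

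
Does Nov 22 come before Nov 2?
No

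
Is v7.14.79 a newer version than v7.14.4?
Yes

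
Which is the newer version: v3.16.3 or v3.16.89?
v3.16.89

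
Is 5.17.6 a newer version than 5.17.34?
No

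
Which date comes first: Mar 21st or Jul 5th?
Mar 21st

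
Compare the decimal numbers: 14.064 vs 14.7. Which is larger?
14.7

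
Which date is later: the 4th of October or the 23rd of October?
the 23rd of October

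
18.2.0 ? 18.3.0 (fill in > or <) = <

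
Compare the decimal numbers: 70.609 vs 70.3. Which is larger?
70.609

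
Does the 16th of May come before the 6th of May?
No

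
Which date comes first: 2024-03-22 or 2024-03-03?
2024-03-03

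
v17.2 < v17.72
True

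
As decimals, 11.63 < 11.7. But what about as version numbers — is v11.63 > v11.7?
True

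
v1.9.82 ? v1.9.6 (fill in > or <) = >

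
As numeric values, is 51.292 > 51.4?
False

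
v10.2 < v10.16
True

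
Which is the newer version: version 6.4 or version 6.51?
version 6.51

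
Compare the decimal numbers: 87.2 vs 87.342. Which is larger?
87.342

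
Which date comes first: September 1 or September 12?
September 1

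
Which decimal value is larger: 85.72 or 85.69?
85.72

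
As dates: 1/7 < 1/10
True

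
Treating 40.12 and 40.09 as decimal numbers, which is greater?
40.12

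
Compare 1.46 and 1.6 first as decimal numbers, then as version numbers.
As decimals: 1.46 < 1.6. As versions: v1.46 > v1.6 (minor version 46 > 6).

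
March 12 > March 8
True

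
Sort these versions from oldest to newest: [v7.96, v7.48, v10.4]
[v7.48, v7.96, v10.4]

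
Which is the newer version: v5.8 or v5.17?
v5.17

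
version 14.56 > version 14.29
True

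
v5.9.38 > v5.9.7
True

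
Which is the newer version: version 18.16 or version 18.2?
version 18.16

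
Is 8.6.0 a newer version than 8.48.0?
No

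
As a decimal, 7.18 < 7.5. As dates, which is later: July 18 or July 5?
July 18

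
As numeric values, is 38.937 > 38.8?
True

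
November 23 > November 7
True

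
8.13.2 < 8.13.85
True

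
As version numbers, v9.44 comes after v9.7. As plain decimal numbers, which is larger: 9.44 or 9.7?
9.7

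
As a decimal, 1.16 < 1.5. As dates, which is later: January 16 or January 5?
January 16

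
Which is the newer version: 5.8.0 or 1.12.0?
5.8.0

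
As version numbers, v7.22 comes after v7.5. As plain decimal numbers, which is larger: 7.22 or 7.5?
7.5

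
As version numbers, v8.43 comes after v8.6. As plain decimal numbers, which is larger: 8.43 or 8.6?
8.6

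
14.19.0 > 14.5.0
True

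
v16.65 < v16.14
False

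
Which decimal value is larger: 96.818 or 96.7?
96.818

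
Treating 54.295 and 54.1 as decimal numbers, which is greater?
54.295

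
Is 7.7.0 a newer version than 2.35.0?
Yes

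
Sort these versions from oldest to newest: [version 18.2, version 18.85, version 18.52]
[version 18.2, version 18.52, version 18.85]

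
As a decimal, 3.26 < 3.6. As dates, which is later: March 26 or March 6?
March 26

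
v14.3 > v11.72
True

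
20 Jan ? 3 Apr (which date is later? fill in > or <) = <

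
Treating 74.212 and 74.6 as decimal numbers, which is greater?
74.6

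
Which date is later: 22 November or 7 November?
22 November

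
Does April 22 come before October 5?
Yes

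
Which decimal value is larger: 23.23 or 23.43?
23.43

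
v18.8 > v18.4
True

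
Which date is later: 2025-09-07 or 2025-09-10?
2025-09-10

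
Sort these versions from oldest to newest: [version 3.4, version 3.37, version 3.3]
[version 3.3, version 3.4, version 3.37]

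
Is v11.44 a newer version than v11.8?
Yes. Version numbers are compared segment by segment as integers, not as decimals: minor version 44 > 8, so v11.44 > v11.8 (even though the decimal 11.44 < 11.8).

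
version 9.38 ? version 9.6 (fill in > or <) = >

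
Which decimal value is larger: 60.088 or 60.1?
60.1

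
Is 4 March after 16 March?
No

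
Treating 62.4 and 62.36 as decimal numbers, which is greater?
62.4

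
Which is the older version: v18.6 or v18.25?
v18.6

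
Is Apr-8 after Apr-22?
No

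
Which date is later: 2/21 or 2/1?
2/21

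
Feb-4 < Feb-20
True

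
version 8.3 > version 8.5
False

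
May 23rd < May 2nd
False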